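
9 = 9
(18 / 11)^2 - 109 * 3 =-39243 / 121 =-324.32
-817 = -817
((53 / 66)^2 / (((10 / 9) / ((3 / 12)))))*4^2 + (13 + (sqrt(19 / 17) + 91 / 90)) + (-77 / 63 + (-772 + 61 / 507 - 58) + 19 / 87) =-21737060974 / 26685945 + sqrt(323) / 17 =-813.49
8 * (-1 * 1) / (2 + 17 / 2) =-16 / 21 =-0.76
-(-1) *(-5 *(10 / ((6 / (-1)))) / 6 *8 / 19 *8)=800 / 171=4.68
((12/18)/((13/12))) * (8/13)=64/169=0.38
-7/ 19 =-0.37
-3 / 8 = -0.38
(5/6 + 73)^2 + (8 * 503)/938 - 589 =82168537/16884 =4866.65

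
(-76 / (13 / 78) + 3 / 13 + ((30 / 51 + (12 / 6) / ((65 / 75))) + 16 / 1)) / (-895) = 96549 / 197795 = 0.49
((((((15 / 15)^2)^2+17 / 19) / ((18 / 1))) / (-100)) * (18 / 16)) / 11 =-9 / 83600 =-0.00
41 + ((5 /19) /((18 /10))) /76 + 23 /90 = 297879 /7220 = 41.26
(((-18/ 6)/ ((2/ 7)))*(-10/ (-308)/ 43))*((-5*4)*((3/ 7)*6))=0.41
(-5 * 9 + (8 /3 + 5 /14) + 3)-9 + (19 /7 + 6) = -1649 /42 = -39.26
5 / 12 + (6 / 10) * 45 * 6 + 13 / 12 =327 / 2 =163.50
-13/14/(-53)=13/742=0.02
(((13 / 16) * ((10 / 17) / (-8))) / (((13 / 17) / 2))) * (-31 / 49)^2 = -4805 / 76832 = -0.06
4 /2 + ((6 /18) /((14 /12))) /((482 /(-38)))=3336 /1687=1.98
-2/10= -1/5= -0.20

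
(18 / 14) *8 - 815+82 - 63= -785.71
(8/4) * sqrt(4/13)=4 * sqrt(13)/13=1.11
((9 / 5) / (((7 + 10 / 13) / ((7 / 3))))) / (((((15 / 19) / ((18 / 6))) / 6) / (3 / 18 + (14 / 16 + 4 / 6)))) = 21.06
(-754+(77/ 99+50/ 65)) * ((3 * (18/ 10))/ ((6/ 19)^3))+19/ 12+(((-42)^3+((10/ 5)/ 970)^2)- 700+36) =-203777.29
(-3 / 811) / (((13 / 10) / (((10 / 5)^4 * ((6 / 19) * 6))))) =-17280 / 200317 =-0.09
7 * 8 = 56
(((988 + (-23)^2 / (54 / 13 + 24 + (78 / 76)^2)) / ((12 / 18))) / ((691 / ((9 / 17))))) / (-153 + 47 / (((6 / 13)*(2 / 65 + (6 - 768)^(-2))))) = 73193111472 / 199806152942879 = 0.00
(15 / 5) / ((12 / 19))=19 / 4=4.75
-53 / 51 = -1.04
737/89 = 8.28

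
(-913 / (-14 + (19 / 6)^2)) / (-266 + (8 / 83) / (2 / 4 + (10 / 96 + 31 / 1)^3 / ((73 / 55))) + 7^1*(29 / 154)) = -110966157352954376 / 127784273617885547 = -0.87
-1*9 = -9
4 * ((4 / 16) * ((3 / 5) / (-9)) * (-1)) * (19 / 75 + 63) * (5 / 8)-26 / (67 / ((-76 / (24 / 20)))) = 410231 / 15075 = 27.21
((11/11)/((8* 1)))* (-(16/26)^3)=-0.03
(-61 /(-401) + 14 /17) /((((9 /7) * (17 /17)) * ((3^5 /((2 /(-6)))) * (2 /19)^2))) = -1867453 /19878372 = -0.09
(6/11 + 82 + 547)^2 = 47955625/121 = 396327.48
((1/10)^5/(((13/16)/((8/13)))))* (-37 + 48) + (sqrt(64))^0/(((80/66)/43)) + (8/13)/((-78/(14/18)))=4046120129/114075000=35.47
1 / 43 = 0.02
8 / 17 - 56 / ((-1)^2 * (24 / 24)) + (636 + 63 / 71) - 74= 612381 / 1207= 507.36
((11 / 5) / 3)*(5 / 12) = 11 / 36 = 0.31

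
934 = 934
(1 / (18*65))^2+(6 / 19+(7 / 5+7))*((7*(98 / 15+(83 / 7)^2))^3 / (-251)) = -2123348297599926625777 / 55980036157500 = -37930455.99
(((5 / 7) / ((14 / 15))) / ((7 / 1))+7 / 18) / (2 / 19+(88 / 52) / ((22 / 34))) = 189943 / 1037232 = 0.18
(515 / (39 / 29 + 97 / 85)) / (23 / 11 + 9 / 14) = 97749575 / 1289944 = 75.78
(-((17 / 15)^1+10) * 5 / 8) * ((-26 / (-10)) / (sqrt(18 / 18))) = -2171 / 120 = -18.09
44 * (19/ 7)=836/ 7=119.43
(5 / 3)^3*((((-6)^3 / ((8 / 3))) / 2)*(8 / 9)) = -500 / 3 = -166.67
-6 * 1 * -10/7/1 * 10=600/7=85.71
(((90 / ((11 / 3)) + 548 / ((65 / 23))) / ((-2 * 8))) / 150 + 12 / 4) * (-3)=-2495903 / 286000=-8.73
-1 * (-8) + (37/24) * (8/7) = 205/21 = 9.76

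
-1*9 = -9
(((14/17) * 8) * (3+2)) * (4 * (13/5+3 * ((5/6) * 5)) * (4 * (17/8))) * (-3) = -50736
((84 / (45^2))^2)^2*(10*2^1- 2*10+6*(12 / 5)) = 4917248 / 115330078125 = 0.00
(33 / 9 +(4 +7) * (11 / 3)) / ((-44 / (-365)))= 365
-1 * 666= -666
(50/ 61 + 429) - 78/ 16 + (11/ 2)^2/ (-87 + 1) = 4454829/ 10492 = 424.59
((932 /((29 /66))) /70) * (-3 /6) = -15.15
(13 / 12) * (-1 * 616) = -667.33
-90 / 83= -1.08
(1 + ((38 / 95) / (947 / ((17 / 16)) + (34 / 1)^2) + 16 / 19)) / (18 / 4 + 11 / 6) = 9137019 / 31410610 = 0.29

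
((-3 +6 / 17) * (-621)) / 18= 3105 / 34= 91.32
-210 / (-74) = 105 / 37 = 2.84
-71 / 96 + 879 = 84313 / 96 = 878.26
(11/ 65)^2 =121/ 4225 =0.03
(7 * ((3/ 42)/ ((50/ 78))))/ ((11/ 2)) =39/ 275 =0.14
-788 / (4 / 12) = -2364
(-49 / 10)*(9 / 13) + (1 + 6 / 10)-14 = -2053 / 130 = -15.79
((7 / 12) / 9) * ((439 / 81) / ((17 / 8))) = 6146 / 37179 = 0.17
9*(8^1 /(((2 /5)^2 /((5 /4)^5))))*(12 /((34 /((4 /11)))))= 2109375 /11968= 176.25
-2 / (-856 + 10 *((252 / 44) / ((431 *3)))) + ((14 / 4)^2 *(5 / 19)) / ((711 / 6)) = 539812981 / 18273561258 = 0.03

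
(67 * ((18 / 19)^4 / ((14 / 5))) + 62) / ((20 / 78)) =1445784483 / 4561235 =316.97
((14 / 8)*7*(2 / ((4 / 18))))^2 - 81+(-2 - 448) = 11624.06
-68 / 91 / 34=-2 / 91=-0.02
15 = 15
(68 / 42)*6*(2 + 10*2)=1496 / 7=213.71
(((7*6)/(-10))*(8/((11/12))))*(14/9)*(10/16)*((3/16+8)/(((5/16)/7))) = -359464/55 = -6535.71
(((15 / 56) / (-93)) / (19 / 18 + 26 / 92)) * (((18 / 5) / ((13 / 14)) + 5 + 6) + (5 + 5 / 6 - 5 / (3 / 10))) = -108813 / 12502672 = -0.01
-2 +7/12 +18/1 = 199/12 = 16.58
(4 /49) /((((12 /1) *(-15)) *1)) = -1 /2205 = -0.00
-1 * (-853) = 853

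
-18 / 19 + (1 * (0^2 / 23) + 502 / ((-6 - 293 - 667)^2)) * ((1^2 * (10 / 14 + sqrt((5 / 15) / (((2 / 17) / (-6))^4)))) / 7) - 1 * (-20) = 72539 * sqrt(3) / 1088682 + 8276184409 / 434384118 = 19.17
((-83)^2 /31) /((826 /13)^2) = 1164241 /21150556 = 0.06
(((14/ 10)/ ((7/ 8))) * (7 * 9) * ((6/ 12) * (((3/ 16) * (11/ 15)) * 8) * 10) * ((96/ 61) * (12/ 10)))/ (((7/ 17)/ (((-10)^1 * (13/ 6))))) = -16803072/ 305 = -55092.04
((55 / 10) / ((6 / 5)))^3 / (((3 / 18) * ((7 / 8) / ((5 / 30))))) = 166375 / 1512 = 110.04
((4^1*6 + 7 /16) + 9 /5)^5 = 40743862065910499 /3276800000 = 12434039.94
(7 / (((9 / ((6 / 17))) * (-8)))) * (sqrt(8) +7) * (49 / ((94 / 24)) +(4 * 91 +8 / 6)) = -127.43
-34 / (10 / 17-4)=289 / 29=9.97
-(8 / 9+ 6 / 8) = -59 / 36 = -1.64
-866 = -866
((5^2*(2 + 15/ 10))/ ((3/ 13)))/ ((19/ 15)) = 11375/ 38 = 299.34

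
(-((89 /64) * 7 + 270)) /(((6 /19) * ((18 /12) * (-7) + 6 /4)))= 340157 /3456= 98.43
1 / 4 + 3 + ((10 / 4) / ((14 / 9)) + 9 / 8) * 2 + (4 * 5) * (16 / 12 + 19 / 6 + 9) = 1951 / 7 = 278.71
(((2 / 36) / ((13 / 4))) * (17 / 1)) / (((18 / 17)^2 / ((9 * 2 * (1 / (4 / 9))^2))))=4913 / 208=23.62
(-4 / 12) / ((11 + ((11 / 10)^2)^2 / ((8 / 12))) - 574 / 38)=380000 / 2176389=0.17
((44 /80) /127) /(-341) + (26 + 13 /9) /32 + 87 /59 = 780092617 /334487520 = 2.33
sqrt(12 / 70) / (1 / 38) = 38 * sqrt(210) / 35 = 15.73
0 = 0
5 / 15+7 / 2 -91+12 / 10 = -85.97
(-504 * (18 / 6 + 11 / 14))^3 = -6946005312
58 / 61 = 0.95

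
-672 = -672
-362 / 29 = -12.48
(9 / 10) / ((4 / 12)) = 27 / 10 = 2.70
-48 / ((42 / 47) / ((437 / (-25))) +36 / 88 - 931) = 21689184 / 420518047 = 0.05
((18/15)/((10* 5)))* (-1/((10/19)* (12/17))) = -323/5000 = -0.06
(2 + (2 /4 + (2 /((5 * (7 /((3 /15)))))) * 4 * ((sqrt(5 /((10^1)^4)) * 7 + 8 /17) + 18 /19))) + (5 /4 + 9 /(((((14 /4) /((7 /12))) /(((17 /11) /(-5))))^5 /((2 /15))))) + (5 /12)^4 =2 * sqrt(5) /625 + 16801080102214909 /4369635732000000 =3.85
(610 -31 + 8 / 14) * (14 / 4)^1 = 4057 / 2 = 2028.50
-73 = -73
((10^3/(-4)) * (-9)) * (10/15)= 1500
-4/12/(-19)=1/57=0.02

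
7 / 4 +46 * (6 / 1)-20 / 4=1091 / 4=272.75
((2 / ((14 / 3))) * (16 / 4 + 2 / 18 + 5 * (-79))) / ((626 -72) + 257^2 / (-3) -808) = 3518 / 467677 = 0.01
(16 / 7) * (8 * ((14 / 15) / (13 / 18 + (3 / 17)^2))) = 443904 / 19595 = 22.65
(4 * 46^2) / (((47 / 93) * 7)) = 787152 / 329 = 2392.56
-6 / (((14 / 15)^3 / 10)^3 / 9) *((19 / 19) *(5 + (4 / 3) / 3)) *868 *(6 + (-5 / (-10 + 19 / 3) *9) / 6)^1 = -79102017333984375 / 20706224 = -3820204849.23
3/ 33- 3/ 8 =-25/ 88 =-0.28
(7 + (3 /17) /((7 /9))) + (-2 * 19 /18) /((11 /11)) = 5479 /1071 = 5.12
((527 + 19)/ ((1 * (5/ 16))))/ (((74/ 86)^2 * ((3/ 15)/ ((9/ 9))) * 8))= 2019108/ 1369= 1474.88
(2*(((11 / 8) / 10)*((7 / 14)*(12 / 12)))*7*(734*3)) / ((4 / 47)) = 3984519 / 160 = 24903.24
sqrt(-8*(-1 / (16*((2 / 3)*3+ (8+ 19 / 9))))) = 3*sqrt(218) / 218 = 0.20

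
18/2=9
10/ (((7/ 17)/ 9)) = 1530/ 7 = 218.57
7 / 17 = 0.41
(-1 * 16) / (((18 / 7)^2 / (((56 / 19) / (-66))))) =5488 / 50787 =0.11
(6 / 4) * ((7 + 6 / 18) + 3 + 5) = 23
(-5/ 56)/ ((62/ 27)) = -135/ 3472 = -0.04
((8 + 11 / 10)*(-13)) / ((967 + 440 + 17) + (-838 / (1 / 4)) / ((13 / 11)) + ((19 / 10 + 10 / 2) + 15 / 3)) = 15379 / 182053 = 0.08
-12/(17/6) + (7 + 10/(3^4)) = 3977/1377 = 2.89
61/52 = 1.17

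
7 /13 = 0.54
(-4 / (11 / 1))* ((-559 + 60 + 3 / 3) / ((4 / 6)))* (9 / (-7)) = -26892 / 77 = -349.25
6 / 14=3 / 7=0.43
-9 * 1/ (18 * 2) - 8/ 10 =-21/ 20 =-1.05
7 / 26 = 0.27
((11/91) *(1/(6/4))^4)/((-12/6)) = -88/7371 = -0.01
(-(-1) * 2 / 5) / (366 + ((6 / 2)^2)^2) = 2 / 2235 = 0.00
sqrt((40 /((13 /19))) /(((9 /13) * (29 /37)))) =2 * sqrt(203870) /87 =10.38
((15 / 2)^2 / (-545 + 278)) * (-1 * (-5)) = -375 / 356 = -1.05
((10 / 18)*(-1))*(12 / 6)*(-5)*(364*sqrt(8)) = 36400*sqrt(2) / 9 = 5719.71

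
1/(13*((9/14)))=14/117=0.12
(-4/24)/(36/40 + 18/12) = -5/72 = -0.07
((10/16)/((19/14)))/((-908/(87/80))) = -609/1104128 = -0.00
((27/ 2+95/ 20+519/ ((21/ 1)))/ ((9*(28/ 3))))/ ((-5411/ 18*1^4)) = -3609/ 2121112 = -0.00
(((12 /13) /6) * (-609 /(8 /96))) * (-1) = 14616 /13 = 1124.31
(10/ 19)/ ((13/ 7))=70/ 247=0.28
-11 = -11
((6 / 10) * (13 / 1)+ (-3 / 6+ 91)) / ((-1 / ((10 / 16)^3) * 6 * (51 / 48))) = -24575 / 6528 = -3.76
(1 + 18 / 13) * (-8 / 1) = -248 / 13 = -19.08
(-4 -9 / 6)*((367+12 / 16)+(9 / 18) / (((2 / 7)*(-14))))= -32351 / 16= -2021.94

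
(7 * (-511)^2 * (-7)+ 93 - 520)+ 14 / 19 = -243111750 / 19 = -12795355.26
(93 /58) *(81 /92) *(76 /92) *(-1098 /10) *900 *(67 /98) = -236908819845 /3006836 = -78790.07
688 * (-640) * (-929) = 409057280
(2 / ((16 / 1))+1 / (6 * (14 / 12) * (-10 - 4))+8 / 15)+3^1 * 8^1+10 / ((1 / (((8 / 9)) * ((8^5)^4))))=180778091922353606271593 / 17640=10248191152060862033.54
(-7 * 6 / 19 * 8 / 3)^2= 12544 / 361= 34.75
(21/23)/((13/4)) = 84/299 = 0.28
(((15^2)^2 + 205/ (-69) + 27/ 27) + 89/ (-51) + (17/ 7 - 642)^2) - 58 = 8805761795/ 19159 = 459614.90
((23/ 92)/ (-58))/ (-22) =1/ 5104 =0.00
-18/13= -1.38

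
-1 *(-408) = 408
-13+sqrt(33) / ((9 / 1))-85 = -98+sqrt(33) / 9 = -97.36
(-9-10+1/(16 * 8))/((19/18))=-21879/1216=-17.99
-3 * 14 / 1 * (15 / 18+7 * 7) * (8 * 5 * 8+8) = -686504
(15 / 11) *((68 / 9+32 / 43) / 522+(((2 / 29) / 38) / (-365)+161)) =112788984872 / 513687933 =219.57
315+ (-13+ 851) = 1153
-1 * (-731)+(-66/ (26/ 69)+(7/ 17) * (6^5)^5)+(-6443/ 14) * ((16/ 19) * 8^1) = 344091776026239100961922/ 29393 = 11706589188794580374.98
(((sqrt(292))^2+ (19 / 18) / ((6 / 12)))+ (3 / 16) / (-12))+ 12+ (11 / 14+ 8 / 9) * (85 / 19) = 313.59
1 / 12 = 0.08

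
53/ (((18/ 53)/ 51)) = 47753/ 6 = 7958.83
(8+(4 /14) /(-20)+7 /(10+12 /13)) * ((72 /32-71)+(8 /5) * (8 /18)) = -586.94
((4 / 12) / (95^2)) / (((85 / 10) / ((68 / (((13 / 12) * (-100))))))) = -8 / 2933125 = -0.00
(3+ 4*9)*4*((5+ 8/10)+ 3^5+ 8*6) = 231504/5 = 46300.80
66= 66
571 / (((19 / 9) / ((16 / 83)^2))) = 1315584 / 130891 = 10.05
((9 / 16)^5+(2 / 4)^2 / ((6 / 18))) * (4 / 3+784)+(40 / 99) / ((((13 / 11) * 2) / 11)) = 19479215731 / 30670848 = 635.11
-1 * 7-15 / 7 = -9.14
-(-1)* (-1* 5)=-5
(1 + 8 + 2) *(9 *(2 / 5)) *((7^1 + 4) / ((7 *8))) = 7.78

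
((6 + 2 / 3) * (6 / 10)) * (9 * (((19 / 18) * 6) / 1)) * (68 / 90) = 2584 / 15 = 172.27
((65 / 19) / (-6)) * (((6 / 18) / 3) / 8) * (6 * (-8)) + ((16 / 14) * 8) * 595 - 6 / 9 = 930191 / 171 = 5439.71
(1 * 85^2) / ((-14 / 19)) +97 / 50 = -1715598 / 175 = -9803.42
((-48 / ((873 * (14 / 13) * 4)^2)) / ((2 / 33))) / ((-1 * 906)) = 1859 / 30074626512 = 0.00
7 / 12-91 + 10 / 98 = -53105 / 588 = -90.31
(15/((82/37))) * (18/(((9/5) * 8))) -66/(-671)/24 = 169357/20008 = 8.46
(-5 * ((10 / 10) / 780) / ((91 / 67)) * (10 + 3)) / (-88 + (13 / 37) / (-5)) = 12395 / 17791956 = 0.00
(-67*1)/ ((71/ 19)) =-17.93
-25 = -25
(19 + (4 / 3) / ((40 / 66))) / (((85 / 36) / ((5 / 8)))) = 477 / 85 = 5.61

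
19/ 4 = 4.75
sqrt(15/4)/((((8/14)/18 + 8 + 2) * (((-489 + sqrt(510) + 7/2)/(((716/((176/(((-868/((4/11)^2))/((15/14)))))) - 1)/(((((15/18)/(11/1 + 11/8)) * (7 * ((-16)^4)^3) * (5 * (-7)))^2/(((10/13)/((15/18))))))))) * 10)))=7123568043933 * sqrt(34)/21005445882005711110933503126182441045196800000 + 2305661523552981 * sqrt(15)/210054458820057111109335031261824410451968000000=0.00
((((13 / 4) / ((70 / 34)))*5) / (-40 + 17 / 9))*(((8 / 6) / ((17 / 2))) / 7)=-78 / 16807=-0.00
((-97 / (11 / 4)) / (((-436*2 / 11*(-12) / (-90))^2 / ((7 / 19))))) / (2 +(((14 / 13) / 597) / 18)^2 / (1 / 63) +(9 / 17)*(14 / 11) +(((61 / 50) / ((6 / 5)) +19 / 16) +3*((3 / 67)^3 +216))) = -256188052834789649198625 / 1437913151250124044184655012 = -0.00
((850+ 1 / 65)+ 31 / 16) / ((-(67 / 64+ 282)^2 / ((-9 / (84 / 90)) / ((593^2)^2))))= 3062123136 / 3692638917667251663475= 0.00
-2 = -2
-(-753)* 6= 4518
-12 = -12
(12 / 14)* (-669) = -4014 / 7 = -573.43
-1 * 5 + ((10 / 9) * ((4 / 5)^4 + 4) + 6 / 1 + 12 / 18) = 7387 / 1125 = 6.57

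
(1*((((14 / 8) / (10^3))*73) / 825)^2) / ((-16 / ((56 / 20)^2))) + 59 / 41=1.44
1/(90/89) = 89/90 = 0.99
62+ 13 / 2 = 137 / 2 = 68.50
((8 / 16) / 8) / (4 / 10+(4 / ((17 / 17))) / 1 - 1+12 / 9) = 15 / 1136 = 0.01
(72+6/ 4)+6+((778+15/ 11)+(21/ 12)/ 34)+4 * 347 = 3361385/ 1496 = 2246.92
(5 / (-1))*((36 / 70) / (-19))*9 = 162 / 133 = 1.22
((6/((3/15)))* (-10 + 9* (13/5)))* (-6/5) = -2412/5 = -482.40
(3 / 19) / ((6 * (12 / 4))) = 1 / 114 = 0.01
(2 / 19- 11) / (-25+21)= 207 / 76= 2.72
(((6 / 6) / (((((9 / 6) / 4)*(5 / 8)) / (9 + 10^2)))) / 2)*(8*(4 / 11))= 111616 / 165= 676.46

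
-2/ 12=-1/ 6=-0.17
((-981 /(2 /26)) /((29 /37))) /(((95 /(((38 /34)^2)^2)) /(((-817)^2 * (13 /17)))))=-28084219064094843 /205879265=-136411110.00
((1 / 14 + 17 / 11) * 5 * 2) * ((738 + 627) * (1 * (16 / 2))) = 1942200 / 11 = 176563.64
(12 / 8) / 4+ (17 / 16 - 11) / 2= -147 / 32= -4.59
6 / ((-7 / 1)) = -6 / 7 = -0.86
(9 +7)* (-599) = -9584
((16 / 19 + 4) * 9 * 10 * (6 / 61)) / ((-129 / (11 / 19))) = -182160 / 946903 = -0.19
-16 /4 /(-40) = 1 /10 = 0.10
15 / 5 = 3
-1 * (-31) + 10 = 41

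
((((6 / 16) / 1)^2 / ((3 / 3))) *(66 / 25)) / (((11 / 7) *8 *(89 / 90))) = 1701 / 56960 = 0.03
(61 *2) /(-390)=-61 /195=-0.31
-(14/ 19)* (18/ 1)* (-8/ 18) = 112/ 19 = 5.89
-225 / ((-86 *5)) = 45 / 86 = 0.52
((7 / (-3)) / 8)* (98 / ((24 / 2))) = -343 / 144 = -2.38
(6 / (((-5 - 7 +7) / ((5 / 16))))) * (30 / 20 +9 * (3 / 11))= -261 / 176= -1.48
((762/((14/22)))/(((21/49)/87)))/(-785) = -309.65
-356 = -356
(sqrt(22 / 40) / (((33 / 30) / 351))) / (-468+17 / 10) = -3510*sqrt(55) / 51293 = -0.51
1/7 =0.14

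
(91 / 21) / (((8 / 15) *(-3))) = -65 / 24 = -2.71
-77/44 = -7/4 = -1.75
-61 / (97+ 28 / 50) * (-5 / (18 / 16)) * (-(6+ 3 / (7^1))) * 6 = -610000 / 5691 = -107.19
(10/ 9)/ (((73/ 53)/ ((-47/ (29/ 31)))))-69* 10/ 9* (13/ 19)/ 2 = -66.76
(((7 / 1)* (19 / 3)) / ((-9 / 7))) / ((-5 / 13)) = 89.65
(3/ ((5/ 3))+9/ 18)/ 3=23/ 30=0.77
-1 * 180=-180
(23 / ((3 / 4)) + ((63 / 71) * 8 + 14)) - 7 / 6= 7185 / 142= 50.60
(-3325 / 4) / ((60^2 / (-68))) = 2261 / 144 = 15.70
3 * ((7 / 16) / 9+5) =727 / 48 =15.15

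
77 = 77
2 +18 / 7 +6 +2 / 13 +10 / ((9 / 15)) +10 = 37.39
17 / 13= 1.31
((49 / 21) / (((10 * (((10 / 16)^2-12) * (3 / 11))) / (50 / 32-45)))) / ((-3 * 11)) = -1946 / 20061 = -0.10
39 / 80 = 0.49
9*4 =36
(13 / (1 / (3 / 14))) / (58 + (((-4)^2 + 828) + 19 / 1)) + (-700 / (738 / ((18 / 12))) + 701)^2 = 31823502387269 / 65024442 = 489408.31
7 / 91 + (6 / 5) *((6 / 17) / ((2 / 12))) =2893 / 1105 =2.62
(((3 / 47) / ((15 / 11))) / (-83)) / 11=-0.00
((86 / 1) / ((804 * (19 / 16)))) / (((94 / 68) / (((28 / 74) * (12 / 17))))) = 38528 / 2213747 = 0.02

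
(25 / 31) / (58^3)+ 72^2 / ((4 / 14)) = 109743475993 / 6048472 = 18144.00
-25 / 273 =-0.09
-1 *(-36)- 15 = 21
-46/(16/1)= -23/8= -2.88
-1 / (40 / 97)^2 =-9409 / 1600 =-5.88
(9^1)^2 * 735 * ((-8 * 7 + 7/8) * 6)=-78764805/4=-19691201.25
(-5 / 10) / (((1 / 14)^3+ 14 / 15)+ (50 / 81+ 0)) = -0.32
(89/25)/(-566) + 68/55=1.23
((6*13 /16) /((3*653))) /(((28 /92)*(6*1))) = 299 /219408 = 0.00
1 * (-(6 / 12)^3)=-1 / 8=-0.12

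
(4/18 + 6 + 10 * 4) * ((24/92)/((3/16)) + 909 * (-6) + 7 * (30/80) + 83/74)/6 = -964492178/22977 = -41976.42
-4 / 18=-2 / 9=-0.22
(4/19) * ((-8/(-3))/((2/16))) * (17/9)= 4352/513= 8.48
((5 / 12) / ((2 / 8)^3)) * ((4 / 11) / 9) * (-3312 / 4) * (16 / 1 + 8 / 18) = -4357120 / 297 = -14670.44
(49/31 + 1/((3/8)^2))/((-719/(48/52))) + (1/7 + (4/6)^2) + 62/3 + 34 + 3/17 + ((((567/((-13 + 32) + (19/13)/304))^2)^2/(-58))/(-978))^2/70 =120322929680678371561186779856754451393332372642/2067183981683443685151357352436514142826515215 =58.21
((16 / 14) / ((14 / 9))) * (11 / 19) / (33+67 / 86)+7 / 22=0.33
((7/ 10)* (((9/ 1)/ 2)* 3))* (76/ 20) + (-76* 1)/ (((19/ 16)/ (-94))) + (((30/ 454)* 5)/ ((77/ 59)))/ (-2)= 10577912239/ 1747900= 6051.78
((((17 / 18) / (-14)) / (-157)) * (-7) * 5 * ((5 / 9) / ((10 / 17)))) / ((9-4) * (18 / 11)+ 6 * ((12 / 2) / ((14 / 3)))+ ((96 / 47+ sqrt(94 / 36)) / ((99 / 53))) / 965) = -126076401280023810 / 141111452990229386513+ 17598899319155 * sqrt(94) / 3386674871765505276312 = -0.00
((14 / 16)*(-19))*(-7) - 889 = -6181 / 8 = -772.62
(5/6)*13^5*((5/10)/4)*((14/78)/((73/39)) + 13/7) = 926376035/12264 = 75536.21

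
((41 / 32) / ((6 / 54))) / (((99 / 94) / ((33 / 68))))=5781 / 1088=5.31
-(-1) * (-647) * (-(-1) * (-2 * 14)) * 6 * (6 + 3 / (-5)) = 2934792 / 5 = 586958.40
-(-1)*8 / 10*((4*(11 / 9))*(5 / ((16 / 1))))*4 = 44 / 9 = 4.89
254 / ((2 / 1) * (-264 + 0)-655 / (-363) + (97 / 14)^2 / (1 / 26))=9035796 / 25682189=0.35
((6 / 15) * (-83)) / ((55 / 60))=-1992 / 55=-36.22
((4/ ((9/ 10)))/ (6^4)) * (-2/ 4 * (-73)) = 365/ 2916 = 0.13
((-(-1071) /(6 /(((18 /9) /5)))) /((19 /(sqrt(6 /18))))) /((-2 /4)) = -238*sqrt(3) /95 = -4.34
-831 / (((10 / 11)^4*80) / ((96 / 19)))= -36500013 / 475000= -76.84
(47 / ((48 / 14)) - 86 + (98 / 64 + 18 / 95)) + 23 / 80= -128197 / 1824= -70.28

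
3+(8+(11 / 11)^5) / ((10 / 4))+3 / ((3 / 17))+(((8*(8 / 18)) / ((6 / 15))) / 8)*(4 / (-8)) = 1037 / 45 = 23.04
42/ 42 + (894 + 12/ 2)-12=889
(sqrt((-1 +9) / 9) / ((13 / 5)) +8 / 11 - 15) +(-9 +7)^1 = -15.91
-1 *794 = -794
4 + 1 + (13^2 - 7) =167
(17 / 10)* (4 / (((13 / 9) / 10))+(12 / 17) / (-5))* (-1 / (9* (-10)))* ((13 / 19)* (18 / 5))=15222 / 11875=1.28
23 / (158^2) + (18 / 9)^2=99879 / 24964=4.00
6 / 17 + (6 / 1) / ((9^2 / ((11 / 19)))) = 3452 / 8721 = 0.40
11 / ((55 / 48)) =48 / 5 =9.60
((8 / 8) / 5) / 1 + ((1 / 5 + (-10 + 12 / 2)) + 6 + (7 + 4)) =67 / 5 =13.40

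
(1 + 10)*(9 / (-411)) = -33 / 137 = -0.24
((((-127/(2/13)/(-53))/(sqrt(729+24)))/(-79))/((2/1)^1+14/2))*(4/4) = -1651*sqrt(753)/56750598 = -0.00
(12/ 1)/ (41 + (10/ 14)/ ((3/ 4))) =252/ 881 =0.29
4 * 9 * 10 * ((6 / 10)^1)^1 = 216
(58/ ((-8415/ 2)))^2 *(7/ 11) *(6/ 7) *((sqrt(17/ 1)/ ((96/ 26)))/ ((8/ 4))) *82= 0.00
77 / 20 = 3.85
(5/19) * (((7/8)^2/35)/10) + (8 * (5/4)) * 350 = 42560007/12160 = 3500.00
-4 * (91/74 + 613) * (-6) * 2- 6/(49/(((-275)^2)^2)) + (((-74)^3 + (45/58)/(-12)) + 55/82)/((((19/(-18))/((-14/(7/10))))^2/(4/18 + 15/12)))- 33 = -711615467528965029/778192177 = -914446956.11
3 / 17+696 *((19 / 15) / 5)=75011 / 425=176.50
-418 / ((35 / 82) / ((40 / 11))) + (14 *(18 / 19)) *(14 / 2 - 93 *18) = -3414220 / 133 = -25670.83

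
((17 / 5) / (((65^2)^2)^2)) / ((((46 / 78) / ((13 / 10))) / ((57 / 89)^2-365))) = -73641858 / 8587524844208984375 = -0.00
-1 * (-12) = 12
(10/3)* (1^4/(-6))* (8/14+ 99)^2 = -2429045/441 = -5508.04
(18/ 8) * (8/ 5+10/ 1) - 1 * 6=201/ 10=20.10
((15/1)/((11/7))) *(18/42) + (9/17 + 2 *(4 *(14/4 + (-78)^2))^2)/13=221753025044/2431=91218850.29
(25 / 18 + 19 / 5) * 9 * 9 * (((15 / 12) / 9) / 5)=11.68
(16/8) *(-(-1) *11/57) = 22/57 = 0.39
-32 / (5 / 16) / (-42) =256 / 105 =2.44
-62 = -62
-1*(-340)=340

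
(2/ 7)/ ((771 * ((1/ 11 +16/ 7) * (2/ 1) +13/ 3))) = 22/ 539443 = 0.00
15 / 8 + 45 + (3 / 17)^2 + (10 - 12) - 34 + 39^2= 3541767 / 2312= 1531.91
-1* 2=-2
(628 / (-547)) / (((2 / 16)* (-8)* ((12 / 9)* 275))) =471 / 150425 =0.00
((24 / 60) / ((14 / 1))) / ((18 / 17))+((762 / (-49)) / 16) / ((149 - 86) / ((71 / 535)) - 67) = 12561953 / 510642720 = 0.02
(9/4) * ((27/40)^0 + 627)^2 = 887364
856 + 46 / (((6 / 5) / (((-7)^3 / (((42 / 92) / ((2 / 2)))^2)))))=-1680268 / 27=-62232.15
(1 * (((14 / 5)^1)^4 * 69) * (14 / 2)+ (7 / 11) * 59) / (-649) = -204362333 / 4461875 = -45.80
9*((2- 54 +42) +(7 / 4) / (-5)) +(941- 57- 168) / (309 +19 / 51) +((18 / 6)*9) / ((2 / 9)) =30.66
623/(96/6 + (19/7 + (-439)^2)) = 4361/1349178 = 0.00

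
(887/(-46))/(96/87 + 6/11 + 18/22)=-282953/36202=-7.82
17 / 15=1.13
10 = 10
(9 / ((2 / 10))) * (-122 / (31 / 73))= -400770 / 31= -12928.06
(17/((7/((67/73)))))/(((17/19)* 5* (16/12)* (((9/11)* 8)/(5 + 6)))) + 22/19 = 8322787/4660320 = 1.79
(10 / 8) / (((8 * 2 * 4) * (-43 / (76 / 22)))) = -95 / 60544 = -0.00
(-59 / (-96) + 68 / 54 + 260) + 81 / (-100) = 5638979 / 21600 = 261.06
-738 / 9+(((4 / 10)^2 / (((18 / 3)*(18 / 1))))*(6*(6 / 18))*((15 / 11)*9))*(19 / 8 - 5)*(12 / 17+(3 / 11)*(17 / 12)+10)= -83.06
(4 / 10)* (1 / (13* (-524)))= -1 / 17030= -0.00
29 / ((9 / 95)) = 2755 / 9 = 306.11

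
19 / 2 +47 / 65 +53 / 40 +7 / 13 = 1257 / 104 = 12.09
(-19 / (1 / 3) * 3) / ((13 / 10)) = -1710 / 13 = -131.54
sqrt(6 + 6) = 3.46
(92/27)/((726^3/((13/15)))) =299/38744039070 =0.00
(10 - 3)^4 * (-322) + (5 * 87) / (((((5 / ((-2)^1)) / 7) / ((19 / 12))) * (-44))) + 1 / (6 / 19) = -204091801 / 264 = -773075.00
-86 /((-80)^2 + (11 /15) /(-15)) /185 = -3870 /53279593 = -0.00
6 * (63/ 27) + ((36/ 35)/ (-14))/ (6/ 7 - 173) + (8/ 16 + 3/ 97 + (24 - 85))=-380204133/ 8181950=-46.47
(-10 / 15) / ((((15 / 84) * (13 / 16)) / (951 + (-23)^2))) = -265216 / 39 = -6800.41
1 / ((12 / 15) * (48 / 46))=1.20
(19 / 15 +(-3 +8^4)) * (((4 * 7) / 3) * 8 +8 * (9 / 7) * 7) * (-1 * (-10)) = 54044320 / 9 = 6004924.44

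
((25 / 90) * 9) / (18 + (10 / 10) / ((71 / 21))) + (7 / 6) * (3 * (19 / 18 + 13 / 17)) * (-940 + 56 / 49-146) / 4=-915691837 / 529992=-1727.75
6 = 6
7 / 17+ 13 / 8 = 277 / 136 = 2.04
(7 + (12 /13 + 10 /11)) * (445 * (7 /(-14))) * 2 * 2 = -1124070 /143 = -7860.63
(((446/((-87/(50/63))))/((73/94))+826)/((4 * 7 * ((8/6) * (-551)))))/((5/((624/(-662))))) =2134581397/283783924095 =0.01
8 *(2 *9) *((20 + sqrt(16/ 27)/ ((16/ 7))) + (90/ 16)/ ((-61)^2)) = 28 *sqrt(3) + 10717290/ 3721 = 2928.72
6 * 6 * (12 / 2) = 216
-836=-836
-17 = -17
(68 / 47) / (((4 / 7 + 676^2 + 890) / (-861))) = -204918 / 75319051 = -0.00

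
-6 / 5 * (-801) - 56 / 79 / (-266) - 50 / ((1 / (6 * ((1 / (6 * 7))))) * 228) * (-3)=961.30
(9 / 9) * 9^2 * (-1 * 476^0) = -81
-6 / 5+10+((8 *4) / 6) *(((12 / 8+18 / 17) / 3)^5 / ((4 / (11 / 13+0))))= 20619910091 / 2214976920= 9.31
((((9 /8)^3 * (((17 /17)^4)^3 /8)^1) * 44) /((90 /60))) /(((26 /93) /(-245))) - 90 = -62102385 /13312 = -4665.14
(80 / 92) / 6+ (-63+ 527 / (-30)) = -18497 / 230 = -80.42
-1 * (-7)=7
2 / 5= 0.40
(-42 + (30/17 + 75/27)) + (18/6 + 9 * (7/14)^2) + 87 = 33533/612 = 54.79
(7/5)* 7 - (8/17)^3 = 238177/24565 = 9.70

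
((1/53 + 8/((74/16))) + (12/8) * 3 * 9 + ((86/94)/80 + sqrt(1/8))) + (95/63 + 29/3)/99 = sqrt(2)/4 + 177148212221/4180695120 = 42.73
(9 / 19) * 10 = 90 / 19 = 4.74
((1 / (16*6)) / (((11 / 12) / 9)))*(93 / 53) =837 / 4664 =0.18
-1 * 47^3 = -103823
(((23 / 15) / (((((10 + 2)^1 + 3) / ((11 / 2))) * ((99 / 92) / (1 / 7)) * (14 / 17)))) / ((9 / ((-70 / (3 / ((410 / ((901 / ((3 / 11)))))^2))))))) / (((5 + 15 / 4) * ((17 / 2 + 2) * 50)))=-28455968 / 36119995532775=-0.00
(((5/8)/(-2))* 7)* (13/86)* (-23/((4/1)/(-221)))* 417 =-964423005/5504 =-175222.20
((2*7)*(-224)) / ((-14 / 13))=2912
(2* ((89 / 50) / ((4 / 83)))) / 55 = 7387 / 5500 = 1.34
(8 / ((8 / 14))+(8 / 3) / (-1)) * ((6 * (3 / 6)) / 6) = 17 / 3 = 5.67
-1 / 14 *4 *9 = -18 / 7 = -2.57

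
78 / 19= 4.11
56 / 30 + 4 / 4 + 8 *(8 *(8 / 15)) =37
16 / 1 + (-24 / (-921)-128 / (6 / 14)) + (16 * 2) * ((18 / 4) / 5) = -1168936 / 4605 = -253.84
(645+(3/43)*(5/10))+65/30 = 83489/129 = 647.20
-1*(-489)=489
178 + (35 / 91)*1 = 178.38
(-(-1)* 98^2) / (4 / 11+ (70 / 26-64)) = -196196 / 1245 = -157.59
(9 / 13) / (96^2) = 1 / 13312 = 0.00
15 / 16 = 0.94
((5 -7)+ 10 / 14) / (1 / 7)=-9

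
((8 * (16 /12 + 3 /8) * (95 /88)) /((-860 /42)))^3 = -162146094677 /433454354432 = -0.37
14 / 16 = 0.88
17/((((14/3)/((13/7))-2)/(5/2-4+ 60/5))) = 13923/40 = 348.08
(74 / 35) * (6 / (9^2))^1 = 148 / 945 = 0.16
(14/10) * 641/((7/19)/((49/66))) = 596771/330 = 1808.40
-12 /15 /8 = -0.10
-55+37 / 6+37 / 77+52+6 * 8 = 23861 / 462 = 51.65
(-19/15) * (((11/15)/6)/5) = -209/6750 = -0.03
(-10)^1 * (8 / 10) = -8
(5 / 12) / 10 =1 / 24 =0.04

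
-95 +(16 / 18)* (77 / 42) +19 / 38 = -5015 / 54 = -92.87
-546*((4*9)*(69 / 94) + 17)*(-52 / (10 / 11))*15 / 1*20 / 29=19122863760 / 1363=14029980.75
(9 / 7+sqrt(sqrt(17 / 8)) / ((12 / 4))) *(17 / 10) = 17 *34^(1 / 4) / 60+153 / 70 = 2.87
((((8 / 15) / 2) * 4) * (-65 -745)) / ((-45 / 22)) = 2112 / 5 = 422.40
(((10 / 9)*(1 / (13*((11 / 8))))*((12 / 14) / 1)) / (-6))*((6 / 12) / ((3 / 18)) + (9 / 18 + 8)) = -920 / 9009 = -0.10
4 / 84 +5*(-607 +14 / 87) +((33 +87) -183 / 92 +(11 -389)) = -61521301 / 18676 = -3294.14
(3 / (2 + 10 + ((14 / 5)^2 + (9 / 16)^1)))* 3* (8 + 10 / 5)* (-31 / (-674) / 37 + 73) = 32769090000 / 101759509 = 322.02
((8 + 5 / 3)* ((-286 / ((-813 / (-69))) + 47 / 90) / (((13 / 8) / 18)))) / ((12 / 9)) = -33598414 / 17615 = -1907.38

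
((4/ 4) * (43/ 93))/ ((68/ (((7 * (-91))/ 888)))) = -0.00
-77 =-77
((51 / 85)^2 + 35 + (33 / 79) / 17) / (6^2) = 1188037 / 1208700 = 0.98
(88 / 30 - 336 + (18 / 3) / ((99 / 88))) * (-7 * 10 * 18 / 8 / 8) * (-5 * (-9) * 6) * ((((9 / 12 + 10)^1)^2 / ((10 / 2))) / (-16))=-1288462707 / 512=-2516528.72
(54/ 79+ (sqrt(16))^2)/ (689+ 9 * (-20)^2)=1318/ 338831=0.00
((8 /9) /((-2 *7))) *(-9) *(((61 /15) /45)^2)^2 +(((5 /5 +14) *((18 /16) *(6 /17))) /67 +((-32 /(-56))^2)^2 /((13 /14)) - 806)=-3398298453705427124017 /4217317316001562500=-805.80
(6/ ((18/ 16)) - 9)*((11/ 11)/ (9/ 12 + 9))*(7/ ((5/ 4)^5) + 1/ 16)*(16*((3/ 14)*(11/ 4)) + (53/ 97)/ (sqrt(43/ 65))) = -4751791/ 568750 - 22894993*sqrt(2795)/ 2033362500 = -8.95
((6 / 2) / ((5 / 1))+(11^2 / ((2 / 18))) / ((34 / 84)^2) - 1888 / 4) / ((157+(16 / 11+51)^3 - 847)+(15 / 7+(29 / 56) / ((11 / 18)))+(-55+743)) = 332572439276 / 7772420662905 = 0.04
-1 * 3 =-3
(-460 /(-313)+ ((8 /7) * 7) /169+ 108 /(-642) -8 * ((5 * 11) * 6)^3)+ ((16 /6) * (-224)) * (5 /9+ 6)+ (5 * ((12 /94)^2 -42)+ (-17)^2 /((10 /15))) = -194107214634563653445 /675156254994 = -287499690.92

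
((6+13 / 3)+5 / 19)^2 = 364816 / 3249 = 112.29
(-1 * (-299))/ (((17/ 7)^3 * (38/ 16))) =820456/ 93347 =8.79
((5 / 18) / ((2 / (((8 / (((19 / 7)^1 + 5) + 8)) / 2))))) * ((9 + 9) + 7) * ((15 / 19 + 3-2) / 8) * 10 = 14875 / 7524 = 1.98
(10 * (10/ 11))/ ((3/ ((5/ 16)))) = 0.95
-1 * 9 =-9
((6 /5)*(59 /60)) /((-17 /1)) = -59 /850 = -0.07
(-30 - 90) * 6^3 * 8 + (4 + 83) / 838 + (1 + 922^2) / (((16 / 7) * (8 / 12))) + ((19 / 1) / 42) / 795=78460096376141 / 223846560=350508.39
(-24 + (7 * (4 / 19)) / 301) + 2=-17970 / 817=-22.00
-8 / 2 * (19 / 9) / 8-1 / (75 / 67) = -877 / 450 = -1.95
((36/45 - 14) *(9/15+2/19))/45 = -1474/7125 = -0.21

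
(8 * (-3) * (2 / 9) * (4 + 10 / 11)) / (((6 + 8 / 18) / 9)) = -11664 / 319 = -36.56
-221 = -221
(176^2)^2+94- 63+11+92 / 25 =23987815542 / 25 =959512621.68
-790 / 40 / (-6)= 79 / 24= 3.29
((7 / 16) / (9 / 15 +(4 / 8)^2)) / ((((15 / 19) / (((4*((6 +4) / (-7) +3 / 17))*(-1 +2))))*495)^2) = 32058244 / 379199464875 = 0.00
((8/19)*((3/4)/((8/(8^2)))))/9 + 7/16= 655/912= 0.72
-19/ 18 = -1.06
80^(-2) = 1 / 6400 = 0.00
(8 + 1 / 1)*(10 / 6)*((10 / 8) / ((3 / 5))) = 125 / 4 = 31.25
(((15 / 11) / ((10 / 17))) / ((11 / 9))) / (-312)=-153 / 25168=-0.01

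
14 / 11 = 1.27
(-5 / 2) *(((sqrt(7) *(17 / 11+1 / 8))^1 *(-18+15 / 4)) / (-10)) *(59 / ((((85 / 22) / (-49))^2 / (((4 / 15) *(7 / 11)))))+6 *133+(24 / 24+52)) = -745035579309 *sqrt(7) / 50864000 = -38753.91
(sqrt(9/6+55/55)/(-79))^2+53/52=1.02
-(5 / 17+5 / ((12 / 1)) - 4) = 671 / 204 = 3.29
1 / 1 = 1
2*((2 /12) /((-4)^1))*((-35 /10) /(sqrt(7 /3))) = sqrt(21) /24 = 0.19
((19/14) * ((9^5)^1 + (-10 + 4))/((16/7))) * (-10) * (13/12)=-24306035/64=-379781.80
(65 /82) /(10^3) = 0.00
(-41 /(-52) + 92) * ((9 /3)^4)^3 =2564202825 /52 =49311592.79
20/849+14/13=12146/11037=1.10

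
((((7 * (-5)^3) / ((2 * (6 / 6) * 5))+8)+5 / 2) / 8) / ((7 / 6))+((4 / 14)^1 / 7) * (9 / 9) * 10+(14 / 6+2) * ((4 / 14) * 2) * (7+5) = 4287 / 196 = 21.87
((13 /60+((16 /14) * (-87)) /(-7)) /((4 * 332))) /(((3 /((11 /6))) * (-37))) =-466367 /2600277120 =-0.00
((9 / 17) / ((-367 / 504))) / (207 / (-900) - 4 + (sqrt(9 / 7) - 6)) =0.08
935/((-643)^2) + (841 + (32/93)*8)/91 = 32450842486/3499018887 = 9.27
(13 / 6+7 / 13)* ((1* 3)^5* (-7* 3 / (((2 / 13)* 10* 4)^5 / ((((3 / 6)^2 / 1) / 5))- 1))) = -1138984119 / 14563473046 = -0.08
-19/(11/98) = -1862/11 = -169.27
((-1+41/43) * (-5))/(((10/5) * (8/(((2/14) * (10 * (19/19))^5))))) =62500/301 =207.64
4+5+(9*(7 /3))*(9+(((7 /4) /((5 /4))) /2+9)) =401.70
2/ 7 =0.29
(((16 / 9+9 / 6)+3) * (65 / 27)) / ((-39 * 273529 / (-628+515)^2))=-7214485 / 398805282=-0.02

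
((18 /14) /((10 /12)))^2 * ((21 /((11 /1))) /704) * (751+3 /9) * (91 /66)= 3560193 /532400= 6.69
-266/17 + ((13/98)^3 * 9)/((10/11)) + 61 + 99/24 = 7920298761/160002640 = 49.50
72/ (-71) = -72/ 71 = -1.01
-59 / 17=-3.47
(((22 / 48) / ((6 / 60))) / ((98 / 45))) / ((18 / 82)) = 11275 / 1176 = 9.59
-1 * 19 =-19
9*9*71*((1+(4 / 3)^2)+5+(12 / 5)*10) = 182754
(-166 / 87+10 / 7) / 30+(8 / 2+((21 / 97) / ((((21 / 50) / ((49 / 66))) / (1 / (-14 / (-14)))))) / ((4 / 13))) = 5.23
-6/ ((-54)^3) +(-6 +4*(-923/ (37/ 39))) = -3784647203/ 971028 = -3897.57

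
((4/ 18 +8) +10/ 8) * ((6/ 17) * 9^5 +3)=40277215/ 204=197437.33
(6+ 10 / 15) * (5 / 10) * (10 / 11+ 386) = 42560 / 33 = 1289.70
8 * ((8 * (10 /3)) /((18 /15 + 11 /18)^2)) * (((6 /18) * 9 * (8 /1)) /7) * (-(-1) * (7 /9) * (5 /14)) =11520000 /185983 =61.94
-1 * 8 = -8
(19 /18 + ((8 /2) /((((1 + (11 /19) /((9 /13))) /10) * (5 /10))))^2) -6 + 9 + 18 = 851926453 /443682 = 1920.13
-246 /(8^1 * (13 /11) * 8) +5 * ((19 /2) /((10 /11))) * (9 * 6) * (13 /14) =7619865 /2912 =2616.71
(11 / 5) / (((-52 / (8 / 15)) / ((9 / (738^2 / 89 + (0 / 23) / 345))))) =-979 / 29501550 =-0.00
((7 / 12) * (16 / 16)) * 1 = 7 / 12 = 0.58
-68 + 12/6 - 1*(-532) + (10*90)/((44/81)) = 2122.82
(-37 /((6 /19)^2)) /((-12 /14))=93499 /216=432.87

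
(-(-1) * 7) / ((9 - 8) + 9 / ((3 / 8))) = 7 / 25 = 0.28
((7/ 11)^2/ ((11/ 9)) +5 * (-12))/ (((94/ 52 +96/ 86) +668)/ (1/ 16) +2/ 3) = -133185663/ 23962458850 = -0.01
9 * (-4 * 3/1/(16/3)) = -81/4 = -20.25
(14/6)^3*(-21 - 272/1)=-100499/27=-3722.19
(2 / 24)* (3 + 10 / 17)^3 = 226981 / 58956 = 3.85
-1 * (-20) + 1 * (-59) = -39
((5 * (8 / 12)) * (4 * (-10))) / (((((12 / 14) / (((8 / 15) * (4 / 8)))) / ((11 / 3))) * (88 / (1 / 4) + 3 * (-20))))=-0.52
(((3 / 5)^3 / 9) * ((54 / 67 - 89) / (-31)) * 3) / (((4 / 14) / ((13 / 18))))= 537719 / 1038500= 0.52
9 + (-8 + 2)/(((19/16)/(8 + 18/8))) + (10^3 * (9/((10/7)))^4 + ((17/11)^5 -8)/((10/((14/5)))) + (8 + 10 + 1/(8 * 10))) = 1928112845743277/1223987600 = 1575271.55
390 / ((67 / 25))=9750 / 67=145.52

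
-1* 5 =-5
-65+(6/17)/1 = -1099/17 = -64.65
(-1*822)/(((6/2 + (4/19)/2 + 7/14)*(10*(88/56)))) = -798/55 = -14.51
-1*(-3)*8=24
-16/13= -1.23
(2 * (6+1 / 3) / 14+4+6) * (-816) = -62288 / 7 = -8898.29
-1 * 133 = -133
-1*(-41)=41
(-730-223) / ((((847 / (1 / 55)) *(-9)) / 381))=121031 / 139755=0.87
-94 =-94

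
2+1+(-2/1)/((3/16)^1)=-23/3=-7.67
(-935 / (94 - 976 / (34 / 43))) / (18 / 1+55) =15895 / 1415178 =0.01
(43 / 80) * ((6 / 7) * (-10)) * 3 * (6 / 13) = -1161 / 182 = -6.38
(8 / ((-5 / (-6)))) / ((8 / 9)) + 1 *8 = 94 / 5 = 18.80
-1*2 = -2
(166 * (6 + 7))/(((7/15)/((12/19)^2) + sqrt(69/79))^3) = 231.54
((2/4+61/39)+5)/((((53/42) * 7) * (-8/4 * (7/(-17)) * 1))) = 0.97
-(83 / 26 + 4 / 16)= -179 / 52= -3.44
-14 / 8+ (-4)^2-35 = -83 / 4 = -20.75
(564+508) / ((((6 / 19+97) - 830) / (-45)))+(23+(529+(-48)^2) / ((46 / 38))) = 777770756 / 320183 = 2429.14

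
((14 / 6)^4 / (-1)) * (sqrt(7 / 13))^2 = -16807 / 1053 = -15.96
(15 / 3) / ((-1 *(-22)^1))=5 / 22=0.23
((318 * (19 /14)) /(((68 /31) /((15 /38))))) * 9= 665415 /952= 698.97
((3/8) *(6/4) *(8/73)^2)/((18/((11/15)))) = 22/79935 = 0.00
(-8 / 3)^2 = 64 / 9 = 7.11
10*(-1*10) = -100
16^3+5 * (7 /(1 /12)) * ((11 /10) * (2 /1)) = 5020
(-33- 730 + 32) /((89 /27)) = -19737 /89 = -221.76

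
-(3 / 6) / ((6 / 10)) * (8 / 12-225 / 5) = 665 / 18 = 36.94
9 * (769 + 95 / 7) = 49302 / 7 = 7043.14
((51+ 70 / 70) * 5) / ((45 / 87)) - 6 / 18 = 1507 / 3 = 502.33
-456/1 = -456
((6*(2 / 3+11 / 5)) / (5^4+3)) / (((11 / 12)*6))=43 / 8635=0.00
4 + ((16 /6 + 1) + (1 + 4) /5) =26 /3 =8.67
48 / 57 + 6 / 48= 147 / 152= 0.97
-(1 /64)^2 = -1 /4096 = -0.00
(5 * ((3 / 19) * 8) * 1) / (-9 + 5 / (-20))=-0.68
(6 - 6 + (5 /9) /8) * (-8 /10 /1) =-1 /18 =-0.06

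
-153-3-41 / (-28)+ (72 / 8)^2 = -2059 / 28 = -73.54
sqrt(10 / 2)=sqrt(5)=2.24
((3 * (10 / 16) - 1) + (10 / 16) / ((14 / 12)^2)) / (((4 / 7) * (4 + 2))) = 523 / 1344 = 0.39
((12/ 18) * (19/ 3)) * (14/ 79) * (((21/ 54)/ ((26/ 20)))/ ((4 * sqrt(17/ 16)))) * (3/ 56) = 0.00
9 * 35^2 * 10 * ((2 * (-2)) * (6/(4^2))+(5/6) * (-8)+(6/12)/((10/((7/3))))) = -887512.50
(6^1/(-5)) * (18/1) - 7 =-143/5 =-28.60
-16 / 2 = -8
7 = 7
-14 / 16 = -7 / 8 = -0.88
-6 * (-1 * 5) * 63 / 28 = 135 / 2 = 67.50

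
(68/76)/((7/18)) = 306/133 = 2.30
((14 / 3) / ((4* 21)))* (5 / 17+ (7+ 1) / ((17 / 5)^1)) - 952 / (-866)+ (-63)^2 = 58449967 / 14722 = 3970.25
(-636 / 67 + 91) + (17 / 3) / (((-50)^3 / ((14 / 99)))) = 101369804527 / 1243687500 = 81.51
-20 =-20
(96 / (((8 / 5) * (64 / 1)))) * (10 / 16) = 75 / 128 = 0.59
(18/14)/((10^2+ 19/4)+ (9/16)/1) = 144/11795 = 0.01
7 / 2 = 3.50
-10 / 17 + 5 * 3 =245 / 17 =14.41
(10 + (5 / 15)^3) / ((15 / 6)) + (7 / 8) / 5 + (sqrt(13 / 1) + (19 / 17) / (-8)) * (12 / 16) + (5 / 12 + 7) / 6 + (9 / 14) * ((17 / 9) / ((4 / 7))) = 3 * sqrt(13) / 4 + 109369 / 14688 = 10.15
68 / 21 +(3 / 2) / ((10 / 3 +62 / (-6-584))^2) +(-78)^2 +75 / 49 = 6088.91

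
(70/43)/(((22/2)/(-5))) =-350/473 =-0.74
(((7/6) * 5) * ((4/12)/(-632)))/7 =-5/11376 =-0.00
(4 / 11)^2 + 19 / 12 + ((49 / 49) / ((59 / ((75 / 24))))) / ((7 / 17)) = 2211841 / 1199352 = 1.84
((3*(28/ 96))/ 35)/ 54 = 1/ 2160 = 0.00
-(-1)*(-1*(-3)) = 3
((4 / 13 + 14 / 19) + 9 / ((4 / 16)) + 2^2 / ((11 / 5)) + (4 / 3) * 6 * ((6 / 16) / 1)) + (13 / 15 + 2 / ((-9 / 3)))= 571422 / 13585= 42.06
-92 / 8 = -23 / 2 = -11.50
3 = 3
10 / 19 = 0.53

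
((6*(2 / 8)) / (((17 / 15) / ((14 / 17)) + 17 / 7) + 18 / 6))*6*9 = 17010 / 1429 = 11.90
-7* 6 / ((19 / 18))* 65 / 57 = -16380 / 361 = -45.37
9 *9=81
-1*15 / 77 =-15 / 77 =-0.19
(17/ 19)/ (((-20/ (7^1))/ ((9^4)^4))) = -220509402473369079/ 380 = -580287901245708.10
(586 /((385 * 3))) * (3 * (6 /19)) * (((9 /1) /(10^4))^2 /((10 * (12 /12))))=71199 /1828750000000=0.00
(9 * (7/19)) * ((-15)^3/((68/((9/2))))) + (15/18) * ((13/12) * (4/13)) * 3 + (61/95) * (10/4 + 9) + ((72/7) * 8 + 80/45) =-527678803/813960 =-648.29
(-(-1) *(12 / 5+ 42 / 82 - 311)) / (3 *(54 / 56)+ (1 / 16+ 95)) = -307552 / 97785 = -3.15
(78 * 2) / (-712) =-39 / 178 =-0.22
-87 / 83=-1.05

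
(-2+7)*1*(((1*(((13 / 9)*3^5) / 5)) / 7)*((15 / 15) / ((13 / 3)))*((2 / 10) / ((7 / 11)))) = 891 / 245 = 3.64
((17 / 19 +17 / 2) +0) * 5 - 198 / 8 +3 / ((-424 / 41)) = 176697 / 8056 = 21.93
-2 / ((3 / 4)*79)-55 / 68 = -13579 / 16116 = -0.84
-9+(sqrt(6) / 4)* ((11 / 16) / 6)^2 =-9+121* sqrt(6) / 36864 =-8.99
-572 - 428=-1000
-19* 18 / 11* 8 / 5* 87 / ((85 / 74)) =-17614368 / 4675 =-3767.78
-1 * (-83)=83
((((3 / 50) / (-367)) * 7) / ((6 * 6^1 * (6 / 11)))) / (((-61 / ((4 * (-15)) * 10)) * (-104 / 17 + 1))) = 1309 / 11686014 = 0.00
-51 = -51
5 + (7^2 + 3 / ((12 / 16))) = 58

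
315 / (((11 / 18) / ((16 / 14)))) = 6480 / 11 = 589.09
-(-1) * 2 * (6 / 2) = 6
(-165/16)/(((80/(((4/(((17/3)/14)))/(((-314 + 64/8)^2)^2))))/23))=-1771/529958785536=-0.00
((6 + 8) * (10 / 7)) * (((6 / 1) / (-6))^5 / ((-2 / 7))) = 70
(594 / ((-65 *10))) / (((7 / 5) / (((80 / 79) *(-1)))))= 4752 / 7189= 0.66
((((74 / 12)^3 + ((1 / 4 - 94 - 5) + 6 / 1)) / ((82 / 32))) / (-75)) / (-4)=30619 / 166050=0.18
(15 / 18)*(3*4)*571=5710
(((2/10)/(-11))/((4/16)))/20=-1/275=-0.00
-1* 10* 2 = -20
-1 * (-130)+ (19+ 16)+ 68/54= 4489/27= 166.26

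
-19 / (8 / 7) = -133 / 8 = -16.62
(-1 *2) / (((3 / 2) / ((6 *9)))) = -72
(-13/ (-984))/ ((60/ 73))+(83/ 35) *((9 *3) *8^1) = 211700467/ 413280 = 512.24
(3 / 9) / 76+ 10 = 2281 / 228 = 10.00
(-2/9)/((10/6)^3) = -6/125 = -0.05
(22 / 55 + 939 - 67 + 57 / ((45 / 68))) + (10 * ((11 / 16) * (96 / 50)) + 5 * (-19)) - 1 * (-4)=13211 / 15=880.73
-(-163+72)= 91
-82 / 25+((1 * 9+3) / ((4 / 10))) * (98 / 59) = 68662 / 1475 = 46.55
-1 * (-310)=310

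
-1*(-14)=14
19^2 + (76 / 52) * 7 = 4826 / 13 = 371.23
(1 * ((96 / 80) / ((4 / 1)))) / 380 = 3 / 3800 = 0.00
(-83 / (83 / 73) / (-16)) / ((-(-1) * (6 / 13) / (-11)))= -10439 / 96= -108.74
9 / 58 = 0.16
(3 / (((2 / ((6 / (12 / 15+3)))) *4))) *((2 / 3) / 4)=0.10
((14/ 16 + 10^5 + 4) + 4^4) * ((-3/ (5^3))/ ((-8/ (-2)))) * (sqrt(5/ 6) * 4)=-802087 * sqrt(30)/ 2000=-2196.61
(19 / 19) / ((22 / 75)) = 75 / 22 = 3.41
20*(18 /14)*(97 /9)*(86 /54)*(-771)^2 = 5509807580 /21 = 262371789.52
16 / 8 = 2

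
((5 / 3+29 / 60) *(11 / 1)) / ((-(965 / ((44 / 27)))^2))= -228932 / 3394315125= -0.00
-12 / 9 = -4 / 3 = -1.33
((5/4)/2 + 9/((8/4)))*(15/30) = 41/16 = 2.56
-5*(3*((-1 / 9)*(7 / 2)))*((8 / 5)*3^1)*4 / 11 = 112 / 11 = 10.18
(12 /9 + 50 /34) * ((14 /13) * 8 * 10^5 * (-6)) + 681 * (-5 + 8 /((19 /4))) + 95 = -4682298666 /323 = -14496280.70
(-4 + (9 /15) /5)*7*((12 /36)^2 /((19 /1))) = -679 /4275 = -0.16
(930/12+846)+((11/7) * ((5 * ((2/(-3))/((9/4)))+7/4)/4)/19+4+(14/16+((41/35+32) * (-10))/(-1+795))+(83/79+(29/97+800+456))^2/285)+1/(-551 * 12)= 251516557831659664997/38843785171426032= 6475.08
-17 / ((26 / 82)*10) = -697 / 130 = -5.36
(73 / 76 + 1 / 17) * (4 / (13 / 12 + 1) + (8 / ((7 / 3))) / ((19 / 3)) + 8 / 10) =3.32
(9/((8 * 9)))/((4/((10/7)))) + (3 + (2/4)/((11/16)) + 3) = 8343/1232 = 6.77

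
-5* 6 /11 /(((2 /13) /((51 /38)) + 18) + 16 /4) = -9945 /80641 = -0.12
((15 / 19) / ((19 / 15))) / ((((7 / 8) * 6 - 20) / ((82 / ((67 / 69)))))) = -5092200 / 1427033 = -3.57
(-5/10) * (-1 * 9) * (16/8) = 9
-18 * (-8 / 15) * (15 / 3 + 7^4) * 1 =115488 / 5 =23097.60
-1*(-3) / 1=3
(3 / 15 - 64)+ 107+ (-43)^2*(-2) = -18274 / 5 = -3654.80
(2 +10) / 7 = 12 / 7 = 1.71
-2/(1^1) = -2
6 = 6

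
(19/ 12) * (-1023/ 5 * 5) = -6479/ 4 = -1619.75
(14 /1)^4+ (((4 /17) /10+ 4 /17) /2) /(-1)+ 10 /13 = 42450387 /1105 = 38416.64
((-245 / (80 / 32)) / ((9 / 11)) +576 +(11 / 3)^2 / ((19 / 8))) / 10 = 39491 / 855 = 46.19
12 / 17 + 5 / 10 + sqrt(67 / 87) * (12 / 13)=4 * sqrt(5829) / 377 + 41 / 34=2.02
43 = 43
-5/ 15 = -1/ 3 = -0.33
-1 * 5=-5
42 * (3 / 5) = 126 / 5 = 25.20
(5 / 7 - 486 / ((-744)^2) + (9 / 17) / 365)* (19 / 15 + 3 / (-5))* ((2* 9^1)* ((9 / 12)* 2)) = 8593608879 / 667856560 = 12.87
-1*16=-16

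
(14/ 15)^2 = 196/ 225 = 0.87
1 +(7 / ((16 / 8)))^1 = 9 / 2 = 4.50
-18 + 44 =26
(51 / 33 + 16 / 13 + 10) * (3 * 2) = 10962 / 143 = 76.66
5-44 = -39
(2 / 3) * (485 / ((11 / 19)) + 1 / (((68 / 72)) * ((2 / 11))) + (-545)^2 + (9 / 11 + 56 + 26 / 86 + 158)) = 4793781602 / 24123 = 198722.45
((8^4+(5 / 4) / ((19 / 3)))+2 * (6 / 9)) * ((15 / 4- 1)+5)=28961347 / 912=31755.86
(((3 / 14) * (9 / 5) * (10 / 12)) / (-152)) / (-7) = 9 / 29792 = 0.00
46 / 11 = 4.18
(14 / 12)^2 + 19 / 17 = 1517 / 612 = 2.48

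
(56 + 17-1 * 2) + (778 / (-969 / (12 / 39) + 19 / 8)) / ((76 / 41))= 33897279 / 478325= 70.87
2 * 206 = 412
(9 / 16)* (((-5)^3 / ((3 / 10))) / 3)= -625 / 8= -78.12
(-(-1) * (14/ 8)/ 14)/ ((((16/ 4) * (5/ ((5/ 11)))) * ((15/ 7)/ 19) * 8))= 133/ 42240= 0.00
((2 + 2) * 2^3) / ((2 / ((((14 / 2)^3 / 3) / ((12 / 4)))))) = 5488 / 9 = 609.78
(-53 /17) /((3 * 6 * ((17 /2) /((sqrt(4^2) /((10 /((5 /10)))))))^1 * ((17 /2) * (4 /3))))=-53 /147390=-0.00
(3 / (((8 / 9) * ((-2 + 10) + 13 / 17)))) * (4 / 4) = 459 / 1192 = 0.39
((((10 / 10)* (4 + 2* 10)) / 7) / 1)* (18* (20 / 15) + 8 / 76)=10992 / 133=82.65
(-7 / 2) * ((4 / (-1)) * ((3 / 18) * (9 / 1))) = 21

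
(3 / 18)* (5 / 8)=5 / 48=0.10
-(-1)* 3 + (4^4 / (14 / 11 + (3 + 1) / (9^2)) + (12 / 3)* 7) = 132307 / 589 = 224.63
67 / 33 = 2.03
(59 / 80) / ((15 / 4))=0.20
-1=-1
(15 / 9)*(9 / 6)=5 / 2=2.50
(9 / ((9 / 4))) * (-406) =-1624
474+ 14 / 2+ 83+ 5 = 569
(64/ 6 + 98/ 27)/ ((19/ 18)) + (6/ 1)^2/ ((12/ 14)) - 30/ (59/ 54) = 94454/ 3363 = 28.09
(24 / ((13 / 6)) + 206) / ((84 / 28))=2822 / 39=72.36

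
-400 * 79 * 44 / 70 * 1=-139040 / 7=-19862.86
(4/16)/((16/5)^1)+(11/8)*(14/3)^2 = 17293/576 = 30.02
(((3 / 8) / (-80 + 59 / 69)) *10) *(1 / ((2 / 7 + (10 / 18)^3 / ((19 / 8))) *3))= -33450165 / 758030488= -0.04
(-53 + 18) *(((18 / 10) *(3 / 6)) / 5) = -63 / 10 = -6.30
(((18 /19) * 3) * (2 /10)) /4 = 27 /190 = 0.14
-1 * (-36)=36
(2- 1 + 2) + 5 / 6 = 23 / 6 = 3.83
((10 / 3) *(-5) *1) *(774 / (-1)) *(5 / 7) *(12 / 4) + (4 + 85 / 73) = 14128139 / 511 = 27648.02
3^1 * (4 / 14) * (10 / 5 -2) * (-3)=0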